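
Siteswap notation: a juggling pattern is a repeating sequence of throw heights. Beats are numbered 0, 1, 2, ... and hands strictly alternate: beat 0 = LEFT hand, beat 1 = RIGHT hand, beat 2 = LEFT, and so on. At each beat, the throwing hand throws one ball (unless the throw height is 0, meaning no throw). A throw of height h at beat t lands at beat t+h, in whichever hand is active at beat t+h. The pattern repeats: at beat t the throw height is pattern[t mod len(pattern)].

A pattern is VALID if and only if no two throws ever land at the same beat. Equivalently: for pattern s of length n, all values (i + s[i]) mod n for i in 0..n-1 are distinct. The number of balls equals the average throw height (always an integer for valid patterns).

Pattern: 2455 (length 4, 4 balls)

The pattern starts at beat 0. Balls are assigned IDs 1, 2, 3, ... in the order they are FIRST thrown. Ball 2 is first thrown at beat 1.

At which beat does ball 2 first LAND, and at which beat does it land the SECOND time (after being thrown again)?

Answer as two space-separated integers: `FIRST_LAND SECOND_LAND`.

Beat 0 (L): throw ball1 h=2 -> lands@2:L; in-air after throw: [b1@2:L]
Beat 1 (R): throw ball2 h=4 -> lands@5:R; in-air after throw: [b1@2:L b2@5:R]
Beat 2 (L): throw ball1 h=5 -> lands@7:R; in-air after throw: [b2@5:R b1@7:R]
Beat 3 (R): throw ball3 h=5 -> lands@8:L; in-air after throw: [b2@5:R b1@7:R b3@8:L]
Beat 4 (L): throw ball4 h=2 -> lands@6:L; in-air after throw: [b2@5:R b4@6:L b1@7:R b3@8:L]
Beat 5 (R): throw ball2 h=4 -> lands@9:R; in-air after throw: [b4@6:L b1@7:R b3@8:L b2@9:R]
Beat 6 (L): throw ball4 h=5 -> lands@11:R; in-air after throw: [b1@7:R b3@8:L b2@9:R b4@11:R]
Beat 7 (R): throw ball1 h=5 -> lands@12:L; in-air after throw: [b3@8:L b2@9:R b4@11:R b1@12:L]
Beat 8 (L): throw ball3 h=2 -> lands@10:L; in-air after throw: [b2@9:R b3@10:L b4@11:R b1@12:L]
Beat 9 (R): throw ball2 h=4 -> lands@13:R; in-air after throw: [b3@10:L b4@11:R b1@12:L b2@13:R]
Ball 2: thrown@1 h=4 -> first land @5; rethrown@5 h=4 -> second land @9

Answer: 5 9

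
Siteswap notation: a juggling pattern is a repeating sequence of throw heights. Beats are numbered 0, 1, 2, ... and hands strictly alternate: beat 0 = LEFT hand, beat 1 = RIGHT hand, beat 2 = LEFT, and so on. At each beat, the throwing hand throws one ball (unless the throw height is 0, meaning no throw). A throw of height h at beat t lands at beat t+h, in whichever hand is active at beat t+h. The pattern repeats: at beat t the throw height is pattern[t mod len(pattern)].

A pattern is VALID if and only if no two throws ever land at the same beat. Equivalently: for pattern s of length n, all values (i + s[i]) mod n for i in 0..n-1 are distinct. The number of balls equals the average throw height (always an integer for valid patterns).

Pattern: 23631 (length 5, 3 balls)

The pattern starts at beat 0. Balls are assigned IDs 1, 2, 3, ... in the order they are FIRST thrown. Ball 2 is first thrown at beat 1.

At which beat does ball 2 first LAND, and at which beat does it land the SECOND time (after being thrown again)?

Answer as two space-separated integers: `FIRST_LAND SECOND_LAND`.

Beat 0 (L): throw ball1 h=2 -> lands@2:L; in-air after throw: [b1@2:L]
Beat 1 (R): throw ball2 h=3 -> lands@4:L; in-air after throw: [b1@2:L b2@4:L]
Beat 2 (L): throw ball1 h=6 -> lands@8:L; in-air after throw: [b2@4:L b1@8:L]
Beat 3 (R): throw ball3 h=3 -> lands@6:L; in-air after throw: [b2@4:L b3@6:L b1@8:L]
Beat 4 (L): throw ball2 h=1 -> lands@5:R; in-air after throw: [b2@5:R b3@6:L b1@8:L]
Beat 5 (R): throw ball2 h=2 -> lands@7:R; in-air after throw: [b3@6:L b2@7:R b1@8:L]
Ball 2: thrown@1 h=3 -> first land @4; rethrown@4 h=1 -> second land @5

Answer: 4 5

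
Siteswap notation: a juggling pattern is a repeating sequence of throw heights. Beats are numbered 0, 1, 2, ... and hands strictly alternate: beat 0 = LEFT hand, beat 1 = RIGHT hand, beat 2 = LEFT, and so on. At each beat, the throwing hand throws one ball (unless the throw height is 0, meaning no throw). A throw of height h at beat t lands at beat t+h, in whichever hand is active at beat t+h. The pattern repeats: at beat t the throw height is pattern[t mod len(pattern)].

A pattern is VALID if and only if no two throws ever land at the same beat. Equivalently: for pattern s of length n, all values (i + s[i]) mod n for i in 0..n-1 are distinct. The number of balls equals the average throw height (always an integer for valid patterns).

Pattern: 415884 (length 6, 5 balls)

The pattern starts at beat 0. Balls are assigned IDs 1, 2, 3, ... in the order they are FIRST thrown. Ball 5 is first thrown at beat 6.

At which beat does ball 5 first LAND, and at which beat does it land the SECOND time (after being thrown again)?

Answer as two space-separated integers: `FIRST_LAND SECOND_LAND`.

Beat 0 (L): throw ball1 h=4 -> lands@4:L; in-air after throw: [b1@4:L]
Beat 1 (R): throw ball2 h=1 -> lands@2:L; in-air after throw: [b2@2:L b1@4:L]
Beat 2 (L): throw ball2 h=5 -> lands@7:R; in-air after throw: [b1@4:L b2@7:R]
Beat 3 (R): throw ball3 h=8 -> lands@11:R; in-air after throw: [b1@4:L b2@7:R b3@11:R]
Beat 4 (L): throw ball1 h=8 -> lands@12:L; in-air after throw: [b2@7:R b3@11:R b1@12:L]
Beat 5 (R): throw ball4 h=4 -> lands@9:R; in-air after throw: [b2@7:R b4@9:R b3@11:R b1@12:L]
Beat 6 (L): throw ball5 h=4 -> lands@10:L; in-air after throw: [b2@7:R b4@9:R b5@10:L b3@11:R b1@12:L]
Beat 7 (R): throw ball2 h=1 -> lands@8:L; in-air after throw: [b2@8:L b4@9:R b5@10:L b3@11:R b1@12:L]
Beat 8 (L): throw ball2 h=5 -> lands@13:R; in-air after throw: [b4@9:R b5@10:L b3@11:R b1@12:L b2@13:R]
Beat 9 (R): throw ball4 h=8 -> lands@17:R; in-air after throw: [b5@10:L b3@11:R b1@12:L b2@13:R b4@17:R]
Beat 10 (L): throw ball5 h=8 -> lands@18:L; in-air after throw: [b3@11:R b1@12:L b2@13:R b4@17:R b5@18:L]
Beat 11 (R): throw ball3 h=4 -> lands@15:R; in-air after throw: [b1@12:L b2@13:R b3@15:R b4@17:R b5@18:L]
Beat 12 (L): throw ball1 h=4 -> lands@16:L; in-air after throw: [b2@13:R b3@15:R b1@16:L b4@17:R b5@18:L]
Beat 13 (R): throw ball2 h=1 -> lands@14:L; in-air after throw: [b2@14:L b3@15:R b1@16:L b4@17:R b5@18:L]
Beat 14 (L): throw ball2 h=5 -> lands@19:R; in-air after throw: [b3@15:R b1@16:L b4@17:R b5@18:L b2@19:R]
Beat 15 (R): throw ball3 h=8 -> lands@23:R; in-air after throw: [b1@16:L b4@17:R b5@18:L b2@19:R b3@23:R]
Beat 16 (L): throw ball1 h=8 -> lands@24:L; in-air after throw: [b4@17:R b5@18:L b2@19:R b3@23:R b1@24:L]
Ball 5: thrown@6 h=4 -> first land @10; rethrown@10 h=8 -> second land @18

Answer: 10 18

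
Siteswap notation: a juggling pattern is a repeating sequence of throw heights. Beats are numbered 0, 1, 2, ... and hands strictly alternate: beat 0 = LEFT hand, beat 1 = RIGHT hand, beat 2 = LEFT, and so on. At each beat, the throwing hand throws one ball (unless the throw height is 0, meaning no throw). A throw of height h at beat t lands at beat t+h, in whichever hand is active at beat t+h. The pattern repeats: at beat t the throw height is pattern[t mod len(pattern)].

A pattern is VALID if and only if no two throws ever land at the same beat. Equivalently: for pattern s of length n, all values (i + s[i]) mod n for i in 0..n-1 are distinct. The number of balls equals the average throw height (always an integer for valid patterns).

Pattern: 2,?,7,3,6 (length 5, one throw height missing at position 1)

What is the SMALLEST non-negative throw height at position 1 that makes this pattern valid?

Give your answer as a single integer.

i=0: (0 + 2) mod 5 = 2
i=1: s[i]=? (unknown)
i=2: (2 + 7) mod 5 = 4
i=3: (3 + 3) mod 5 = 1
i=4: (4 + 6) mod 5 = 0
Known residues: [0, 1, 2, 4]; need a permutation of 0..4, so missing residue r = 3
Need (1 + s) mod 5 = 3; smallest s = (3 - 1) mod 5 = 2

Answer: 2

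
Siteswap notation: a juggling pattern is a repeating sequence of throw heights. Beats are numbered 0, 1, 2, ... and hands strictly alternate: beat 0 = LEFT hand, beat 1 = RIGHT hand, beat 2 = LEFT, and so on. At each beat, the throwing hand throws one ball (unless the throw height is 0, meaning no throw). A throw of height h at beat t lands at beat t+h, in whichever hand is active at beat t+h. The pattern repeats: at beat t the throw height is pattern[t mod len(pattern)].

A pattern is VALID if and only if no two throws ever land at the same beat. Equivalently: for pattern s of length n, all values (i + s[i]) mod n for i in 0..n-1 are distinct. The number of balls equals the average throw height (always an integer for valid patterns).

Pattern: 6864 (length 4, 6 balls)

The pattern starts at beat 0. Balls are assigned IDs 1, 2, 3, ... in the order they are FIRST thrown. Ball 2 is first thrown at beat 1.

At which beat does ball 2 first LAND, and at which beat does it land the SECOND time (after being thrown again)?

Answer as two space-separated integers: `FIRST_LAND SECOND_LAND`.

Beat 0 (L): throw ball1 h=6 -> lands@6:L; in-air after throw: [b1@6:L]
Beat 1 (R): throw ball2 h=8 -> lands@9:R; in-air after throw: [b1@6:L b2@9:R]
Beat 2 (L): throw ball3 h=6 -> lands@8:L; in-air after throw: [b1@6:L b3@8:L b2@9:R]
Beat 3 (R): throw ball4 h=4 -> lands@7:R; in-air after throw: [b1@6:L b4@7:R b3@8:L b2@9:R]
Beat 4 (L): throw ball5 h=6 -> lands@10:L; in-air after throw: [b1@6:L b4@7:R b3@8:L b2@9:R b5@10:L]
Beat 5 (R): throw ball6 h=8 -> lands@13:R; in-air after throw: [b1@6:L b4@7:R b3@8:L b2@9:R b5@10:L b6@13:R]
Beat 6 (L): throw ball1 h=6 -> lands@12:L; in-air after throw: [b4@7:R b3@8:L b2@9:R b5@10:L b1@12:L b6@13:R]
Beat 7 (R): throw ball4 h=4 -> lands@11:R; in-air after throw: [b3@8:L b2@9:R b5@10:L b4@11:R b1@12:L b6@13:R]
Beat 8 (L): throw ball3 h=6 -> lands@14:L; in-air after throw: [b2@9:R b5@10:L b4@11:R b1@12:L b6@13:R b3@14:L]
Beat 9 (R): throw ball2 h=8 -> lands@17:R; in-air after throw: [b5@10:L b4@11:R b1@12:L b6@13:R b3@14:L b2@17:R]
Beat 10 (L): throw ball5 h=6 -> lands@16:L; in-air after throw: [b4@11:R b1@12:L b6@13:R b3@14:L b5@16:L b2@17:R]
Beat 11 (R): throw ball4 h=4 -> lands@15:R; in-air after throw: [b1@12:L b6@13:R b3@14:L b4@15:R b5@16:L b2@17:R]
Beat 12 (L): throw ball1 h=6 -> lands@18:L; in-air after throw: [b6@13:R b3@14:L b4@15:R b5@16:L b2@17:R b1@18:L]
Beat 13 (R): throw ball6 h=8 -> lands@21:R; in-air after throw: [b3@14:L b4@15:R b5@16:L b2@17:R b1@18:L b6@21:R]
Beat 14 (L): throw ball3 h=6 -> lands@20:L; in-air after throw: [b4@15:R b5@16:L b2@17:R b1@18:L b3@20:L b6@21:R]
Beat 15 (R): throw ball4 h=4 -> lands@19:R; in-air after throw: [b5@16:L b2@17:R b1@18:L b4@19:R b3@20:L b6@21:R]
Beat 16 (L): throw ball5 h=6 -> lands@22:L; in-air after throw: [b2@17:R b1@18:L b4@19:R b3@20:L b6@21:R b5@22:L]
Beat 17 (R): throw ball2 h=8 -> lands@25:R; in-air after throw: [b1@18:L b4@19:R b3@20:L b6@21:R b5@22:L b2@25:R]
Ball 2: thrown@1 h=8 -> first land @9; rethrown@9 h=8 -> second land @17

Answer: 9 17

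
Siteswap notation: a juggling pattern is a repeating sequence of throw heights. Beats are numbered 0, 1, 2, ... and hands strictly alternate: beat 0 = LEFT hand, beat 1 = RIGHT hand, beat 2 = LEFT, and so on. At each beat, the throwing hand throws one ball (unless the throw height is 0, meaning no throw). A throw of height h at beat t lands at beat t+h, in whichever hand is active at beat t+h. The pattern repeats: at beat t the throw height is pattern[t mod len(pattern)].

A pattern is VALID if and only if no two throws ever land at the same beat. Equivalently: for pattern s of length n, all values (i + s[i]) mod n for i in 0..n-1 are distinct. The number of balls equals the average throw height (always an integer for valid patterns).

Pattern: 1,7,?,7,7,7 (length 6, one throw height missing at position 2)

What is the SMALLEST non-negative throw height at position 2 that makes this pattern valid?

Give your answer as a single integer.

Answer: 1

Derivation:
i=0: (0 + 1) mod 6 = 1
i=1: (1 + 7) mod 6 = 2
i=2: s[i]=? (unknown)
i=3: (3 + 7) mod 6 = 4
i=4: (4 + 7) mod 6 = 5
i=5: (5 + 7) mod 6 = 0
Known residues: [0, 1, 2, 4, 5]; need a permutation of 0..5, so missing residue r = 3
Need (2 + s) mod 6 = 3; smallest s = (3 - 2) mod 6 = 1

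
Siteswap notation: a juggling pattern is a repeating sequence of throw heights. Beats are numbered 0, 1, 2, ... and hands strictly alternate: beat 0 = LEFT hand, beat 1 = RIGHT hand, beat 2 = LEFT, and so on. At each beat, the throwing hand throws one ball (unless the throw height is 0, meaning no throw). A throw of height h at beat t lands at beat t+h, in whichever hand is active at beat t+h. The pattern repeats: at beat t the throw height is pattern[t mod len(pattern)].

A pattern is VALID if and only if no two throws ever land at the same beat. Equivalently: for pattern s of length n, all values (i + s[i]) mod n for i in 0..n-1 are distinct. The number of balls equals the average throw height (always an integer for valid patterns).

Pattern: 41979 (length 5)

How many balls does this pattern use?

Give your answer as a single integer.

Pattern = [4, 1, 9, 7, 9], length n = 5
  position 0: throw height = 4, running sum = 4
  position 1: throw height = 1, running sum = 5
  position 2: throw height = 9, running sum = 14
  position 3: throw height = 7, running sum = 21
  position 4: throw height = 9, running sum = 30
Total sum = 30; balls = sum / n = 30 / 5 = 6

Answer: 6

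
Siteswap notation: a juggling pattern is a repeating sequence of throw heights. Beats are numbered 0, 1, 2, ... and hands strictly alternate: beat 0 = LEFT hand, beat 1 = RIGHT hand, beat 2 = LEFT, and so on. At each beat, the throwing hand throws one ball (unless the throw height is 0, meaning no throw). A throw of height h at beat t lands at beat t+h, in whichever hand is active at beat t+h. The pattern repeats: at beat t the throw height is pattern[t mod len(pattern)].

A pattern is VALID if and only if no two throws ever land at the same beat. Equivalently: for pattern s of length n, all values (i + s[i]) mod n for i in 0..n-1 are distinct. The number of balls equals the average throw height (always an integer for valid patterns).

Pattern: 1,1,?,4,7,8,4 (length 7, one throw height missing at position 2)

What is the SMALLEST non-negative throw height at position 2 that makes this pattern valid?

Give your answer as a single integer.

i=0: (0 + 1) mod 7 = 1
i=1: (1 + 1) mod 7 = 2
i=2: s[i]=? (unknown)
i=3: (3 + 4) mod 7 = 0
i=4: (4 + 7) mod 7 = 4
i=5: (5 + 8) mod 7 = 6
i=6: (6 + 4) mod 7 = 3
Known residues: [0, 1, 2, 3, 4, 6]; need a permutation of 0..6, so missing residue r = 5
Need (2 + s) mod 7 = 5; smallest s = (5 - 2) mod 7 = 3

Answer: 3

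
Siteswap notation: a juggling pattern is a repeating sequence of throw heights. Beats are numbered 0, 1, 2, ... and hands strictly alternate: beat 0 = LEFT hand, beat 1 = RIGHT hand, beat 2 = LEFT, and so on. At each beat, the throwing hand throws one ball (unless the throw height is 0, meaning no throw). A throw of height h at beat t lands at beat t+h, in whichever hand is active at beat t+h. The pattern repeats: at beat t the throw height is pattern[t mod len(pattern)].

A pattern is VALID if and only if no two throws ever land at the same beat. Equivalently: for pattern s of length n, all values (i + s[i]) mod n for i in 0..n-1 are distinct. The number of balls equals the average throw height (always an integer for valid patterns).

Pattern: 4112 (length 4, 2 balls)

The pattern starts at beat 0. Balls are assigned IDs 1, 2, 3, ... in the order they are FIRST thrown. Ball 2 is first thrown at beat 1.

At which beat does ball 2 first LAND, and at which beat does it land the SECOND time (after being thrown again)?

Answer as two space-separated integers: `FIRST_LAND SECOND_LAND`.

Answer: 2 3

Derivation:
Beat 0 (L): throw ball1 h=4 -> lands@4:L; in-air after throw: [b1@4:L]
Beat 1 (R): throw ball2 h=1 -> lands@2:L; in-air after throw: [b2@2:L b1@4:L]
Beat 2 (L): throw ball2 h=1 -> lands@3:R; in-air after throw: [b2@3:R b1@4:L]
Beat 3 (R): throw ball2 h=2 -> lands@5:R; in-air after throw: [b1@4:L b2@5:R]
Ball 2: thrown@1 h=1 -> first land @2; rethrown@2 h=1 -> second land @3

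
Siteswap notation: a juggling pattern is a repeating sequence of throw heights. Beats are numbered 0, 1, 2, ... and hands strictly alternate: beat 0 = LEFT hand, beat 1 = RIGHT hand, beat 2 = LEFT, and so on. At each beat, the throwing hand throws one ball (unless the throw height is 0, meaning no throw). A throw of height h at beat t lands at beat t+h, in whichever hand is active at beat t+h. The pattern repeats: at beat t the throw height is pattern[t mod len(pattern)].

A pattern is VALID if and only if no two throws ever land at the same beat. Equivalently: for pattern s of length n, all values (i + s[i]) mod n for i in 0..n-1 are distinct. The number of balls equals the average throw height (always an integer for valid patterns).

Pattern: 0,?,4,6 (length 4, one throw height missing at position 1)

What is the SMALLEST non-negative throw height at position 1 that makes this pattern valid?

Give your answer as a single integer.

i=0: (0 + 0) mod 4 = 0
i=1: s[i]=? (unknown)
i=2: (2 + 4) mod 4 = 2
i=3: (3 + 6) mod 4 = 1
Known residues: [0, 1, 2]; need a permutation of 0..3, so missing residue r = 3
Need (1 + s) mod 4 = 3; smallest s = (3 - 1) mod 4 = 2

Answer: 2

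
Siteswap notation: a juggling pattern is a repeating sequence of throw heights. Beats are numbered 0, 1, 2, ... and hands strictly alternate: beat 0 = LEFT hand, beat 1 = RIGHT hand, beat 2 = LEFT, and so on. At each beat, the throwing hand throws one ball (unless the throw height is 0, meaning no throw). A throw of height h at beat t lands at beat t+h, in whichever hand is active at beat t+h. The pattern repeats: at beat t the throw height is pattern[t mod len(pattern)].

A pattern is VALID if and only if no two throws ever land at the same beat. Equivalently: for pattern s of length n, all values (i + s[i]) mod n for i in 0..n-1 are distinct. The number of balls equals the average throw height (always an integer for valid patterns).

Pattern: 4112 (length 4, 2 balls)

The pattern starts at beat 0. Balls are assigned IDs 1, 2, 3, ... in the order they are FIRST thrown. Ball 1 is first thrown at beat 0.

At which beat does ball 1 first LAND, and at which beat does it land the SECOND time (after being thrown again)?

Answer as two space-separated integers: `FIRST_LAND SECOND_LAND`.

Answer: 4 8

Derivation:
Beat 0 (L): throw ball1 h=4 -> lands@4:L; in-air after throw: [b1@4:L]
Beat 1 (R): throw ball2 h=1 -> lands@2:L; in-air after throw: [b2@2:L b1@4:L]
Beat 2 (L): throw ball2 h=1 -> lands@3:R; in-air after throw: [b2@3:R b1@4:L]
Beat 3 (R): throw ball2 h=2 -> lands@5:R; in-air after throw: [b1@4:L b2@5:R]
Beat 4 (L): throw ball1 h=4 -> lands@8:L; in-air after throw: [b2@5:R b1@8:L]
Beat 5 (R): throw ball2 h=1 -> lands@6:L; in-air after throw: [b2@6:L b1@8:L]
Beat 6 (L): throw ball2 h=1 -> lands@7:R; in-air after throw: [b2@7:R b1@8:L]
Beat 7 (R): throw ball2 h=2 -> lands@9:R; in-air after throw: [b1@8:L b2@9:R]
Beat 8 (L): throw ball1 h=4 -> lands@12:L; in-air after throw: [b2@9:R b1@12:L]
Ball 1: thrown@0 h=4 -> first land @4; rethrown@4 h=4 -> second land @8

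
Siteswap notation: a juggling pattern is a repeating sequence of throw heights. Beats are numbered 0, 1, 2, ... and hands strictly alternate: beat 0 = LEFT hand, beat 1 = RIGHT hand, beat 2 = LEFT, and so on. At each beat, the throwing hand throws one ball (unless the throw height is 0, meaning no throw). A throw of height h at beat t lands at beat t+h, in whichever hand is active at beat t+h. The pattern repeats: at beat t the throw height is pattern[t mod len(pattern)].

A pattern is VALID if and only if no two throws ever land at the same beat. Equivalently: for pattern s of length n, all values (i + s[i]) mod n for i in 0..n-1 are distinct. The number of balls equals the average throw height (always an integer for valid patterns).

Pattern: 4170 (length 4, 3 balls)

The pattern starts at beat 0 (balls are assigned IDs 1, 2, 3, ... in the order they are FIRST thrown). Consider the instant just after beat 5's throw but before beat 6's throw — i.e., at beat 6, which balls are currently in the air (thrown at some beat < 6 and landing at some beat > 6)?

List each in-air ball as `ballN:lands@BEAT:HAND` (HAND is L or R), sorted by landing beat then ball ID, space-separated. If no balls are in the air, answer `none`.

Answer: ball1:lands@8:L ball2:lands@9:R

Derivation:
Beat 0 (L): throw ball1 h=4 -> lands@4:L; in-air after throw: [b1@4:L]
Beat 1 (R): throw ball2 h=1 -> lands@2:L; in-air after throw: [b2@2:L b1@4:L]
Beat 2 (L): throw ball2 h=7 -> lands@9:R; in-air after throw: [b1@4:L b2@9:R]
Beat 4 (L): throw ball1 h=4 -> lands@8:L; in-air after throw: [b1@8:L b2@9:R]
Beat 5 (R): throw ball3 h=1 -> lands@6:L; in-air after throw: [b3@6:L b1@8:L b2@9:R]
Beat 6 (L): throw ball3 h=7 -> lands@13:R; in-air after throw: [b1@8:L b2@9:R b3@13:R]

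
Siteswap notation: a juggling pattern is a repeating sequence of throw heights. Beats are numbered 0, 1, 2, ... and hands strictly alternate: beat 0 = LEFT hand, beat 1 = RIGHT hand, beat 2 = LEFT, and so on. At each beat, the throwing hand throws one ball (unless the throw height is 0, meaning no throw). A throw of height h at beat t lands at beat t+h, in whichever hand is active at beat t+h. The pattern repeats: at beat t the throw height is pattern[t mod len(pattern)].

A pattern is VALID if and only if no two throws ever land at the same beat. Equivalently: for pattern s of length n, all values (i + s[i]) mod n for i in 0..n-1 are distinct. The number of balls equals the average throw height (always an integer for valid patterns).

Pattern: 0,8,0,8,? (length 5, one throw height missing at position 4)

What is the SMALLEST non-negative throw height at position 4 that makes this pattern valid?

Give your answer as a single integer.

Answer: 4

Derivation:
i=0: (0 + 0) mod 5 = 0
i=1: (1 + 8) mod 5 = 4
i=2: (2 + 0) mod 5 = 2
i=3: (3 + 8) mod 5 = 1
i=4: s[i]=? (unknown)
Known residues: [0, 1, 2, 4]; need a permutation of 0..4, so missing residue r = 3
Need (4 + s) mod 5 = 3; smallest s = (3 - 4) mod 5 = 4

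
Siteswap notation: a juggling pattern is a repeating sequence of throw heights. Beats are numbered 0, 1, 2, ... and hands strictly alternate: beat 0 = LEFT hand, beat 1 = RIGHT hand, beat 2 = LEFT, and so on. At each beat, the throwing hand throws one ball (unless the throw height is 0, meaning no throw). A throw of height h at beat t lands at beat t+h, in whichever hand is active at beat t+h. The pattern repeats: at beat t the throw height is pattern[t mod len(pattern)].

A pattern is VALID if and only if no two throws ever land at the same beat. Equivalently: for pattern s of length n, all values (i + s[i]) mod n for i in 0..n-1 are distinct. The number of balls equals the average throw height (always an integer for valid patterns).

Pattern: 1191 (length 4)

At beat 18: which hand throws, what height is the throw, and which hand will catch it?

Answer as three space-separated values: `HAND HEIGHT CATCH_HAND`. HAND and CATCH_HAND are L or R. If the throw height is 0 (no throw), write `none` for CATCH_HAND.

Answer: L 9 R

Derivation:
Beat 18: 18 mod 2 = 0, so hand = L
Throw height = pattern[18 mod 4] = pattern[2] = 9
Lands at beat 18+9=27, 27 mod 2 = 1, so catch hand = R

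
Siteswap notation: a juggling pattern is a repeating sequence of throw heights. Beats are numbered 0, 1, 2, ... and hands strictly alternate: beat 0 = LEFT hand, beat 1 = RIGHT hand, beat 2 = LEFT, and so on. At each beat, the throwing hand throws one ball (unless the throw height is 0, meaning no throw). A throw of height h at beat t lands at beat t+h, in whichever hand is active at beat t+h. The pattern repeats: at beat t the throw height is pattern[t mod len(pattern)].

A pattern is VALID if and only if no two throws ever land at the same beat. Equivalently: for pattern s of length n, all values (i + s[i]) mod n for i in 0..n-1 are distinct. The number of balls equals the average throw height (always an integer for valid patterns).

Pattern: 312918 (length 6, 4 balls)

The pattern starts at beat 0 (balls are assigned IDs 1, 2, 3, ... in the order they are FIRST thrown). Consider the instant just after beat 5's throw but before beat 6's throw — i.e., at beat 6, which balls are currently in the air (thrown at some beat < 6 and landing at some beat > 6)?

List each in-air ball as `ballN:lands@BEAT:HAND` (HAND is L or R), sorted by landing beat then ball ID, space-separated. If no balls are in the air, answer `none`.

Beat 0 (L): throw ball1 h=3 -> lands@3:R; in-air after throw: [b1@3:R]
Beat 1 (R): throw ball2 h=1 -> lands@2:L; in-air after throw: [b2@2:L b1@3:R]
Beat 2 (L): throw ball2 h=2 -> lands@4:L; in-air after throw: [b1@3:R b2@4:L]
Beat 3 (R): throw ball1 h=9 -> lands@12:L; in-air after throw: [b2@4:L b1@12:L]
Beat 4 (L): throw ball2 h=1 -> lands@5:R; in-air after throw: [b2@5:R b1@12:L]
Beat 5 (R): throw ball2 h=8 -> lands@13:R; in-air after throw: [b1@12:L b2@13:R]
Beat 6 (L): throw ball3 h=3 -> lands@9:R; in-air after throw: [b3@9:R b1@12:L b2@13:R]

Answer: ball1:lands@12:L ball2:lands@13:R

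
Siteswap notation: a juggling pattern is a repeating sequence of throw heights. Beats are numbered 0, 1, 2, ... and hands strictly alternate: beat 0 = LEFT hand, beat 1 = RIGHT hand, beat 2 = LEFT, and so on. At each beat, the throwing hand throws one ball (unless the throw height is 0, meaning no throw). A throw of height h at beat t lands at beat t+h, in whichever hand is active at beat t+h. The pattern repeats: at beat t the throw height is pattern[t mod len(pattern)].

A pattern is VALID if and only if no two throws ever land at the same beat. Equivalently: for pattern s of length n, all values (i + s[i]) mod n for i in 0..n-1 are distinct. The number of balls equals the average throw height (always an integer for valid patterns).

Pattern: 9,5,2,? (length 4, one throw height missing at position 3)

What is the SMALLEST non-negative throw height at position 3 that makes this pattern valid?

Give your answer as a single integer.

Answer: 0

Derivation:
i=0: (0 + 9) mod 4 = 1
i=1: (1 + 5) mod 4 = 2
i=2: (2 + 2) mod 4 = 0
i=3: s[i]=? (unknown)
Known residues: [0, 1, 2]; need a permutation of 0..3, so missing residue r = 3
Need (3 + s) mod 4 = 3; smallest s = (3 - 3) mod 4 = 0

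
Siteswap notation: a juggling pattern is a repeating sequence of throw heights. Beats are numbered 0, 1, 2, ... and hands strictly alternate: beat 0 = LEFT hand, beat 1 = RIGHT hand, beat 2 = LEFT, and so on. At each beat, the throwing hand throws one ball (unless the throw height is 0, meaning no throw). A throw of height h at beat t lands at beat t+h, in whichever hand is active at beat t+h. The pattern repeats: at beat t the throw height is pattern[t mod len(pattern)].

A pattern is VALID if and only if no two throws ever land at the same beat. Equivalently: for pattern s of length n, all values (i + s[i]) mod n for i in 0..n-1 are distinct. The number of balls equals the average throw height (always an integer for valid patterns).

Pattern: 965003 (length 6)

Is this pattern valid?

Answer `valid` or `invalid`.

Answer: invalid

Derivation:
i=0: (i + s[i]) mod n = (0 + 9) mod 6 = 3
i=1: (i + s[i]) mod n = (1 + 6) mod 6 = 1
i=2: (i + s[i]) mod n = (2 + 5) mod 6 = 1
i=3: (i + s[i]) mod n = (3 + 0) mod 6 = 3
i=4: (i + s[i]) mod n = (4 + 0) mod 6 = 4
i=5: (i + s[i]) mod n = (5 + 3) mod 6 = 2
Residues: [3, 1, 1, 3, 4, 2], distinct: False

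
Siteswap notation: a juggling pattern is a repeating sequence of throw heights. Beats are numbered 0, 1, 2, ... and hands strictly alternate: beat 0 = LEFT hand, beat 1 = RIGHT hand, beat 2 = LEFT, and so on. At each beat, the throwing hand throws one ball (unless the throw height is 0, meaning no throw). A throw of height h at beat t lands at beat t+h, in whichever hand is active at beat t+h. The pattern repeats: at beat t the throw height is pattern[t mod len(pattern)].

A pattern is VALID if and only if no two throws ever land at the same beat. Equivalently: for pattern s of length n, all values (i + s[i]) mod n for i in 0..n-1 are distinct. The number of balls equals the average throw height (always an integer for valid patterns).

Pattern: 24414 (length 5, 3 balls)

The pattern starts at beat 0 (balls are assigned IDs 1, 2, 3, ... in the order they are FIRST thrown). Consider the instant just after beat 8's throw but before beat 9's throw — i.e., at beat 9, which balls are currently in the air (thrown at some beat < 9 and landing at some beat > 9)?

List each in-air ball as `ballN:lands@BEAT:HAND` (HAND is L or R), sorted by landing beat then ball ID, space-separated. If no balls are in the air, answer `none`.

Beat 0 (L): throw ball1 h=2 -> lands@2:L; in-air after throw: [b1@2:L]
Beat 1 (R): throw ball2 h=4 -> lands@5:R; in-air after throw: [b1@2:L b2@5:R]
Beat 2 (L): throw ball1 h=4 -> lands@6:L; in-air after throw: [b2@5:R b1@6:L]
Beat 3 (R): throw ball3 h=1 -> lands@4:L; in-air after throw: [b3@4:L b2@5:R b1@6:L]
Beat 4 (L): throw ball3 h=4 -> lands@8:L; in-air after throw: [b2@5:R b1@6:L b3@8:L]
Beat 5 (R): throw ball2 h=2 -> lands@7:R; in-air after throw: [b1@6:L b2@7:R b3@8:L]
Beat 6 (L): throw ball1 h=4 -> lands@10:L; in-air after throw: [b2@7:R b3@8:L b1@10:L]
Beat 7 (R): throw ball2 h=4 -> lands@11:R; in-air after throw: [b3@8:L b1@10:L b2@11:R]
Beat 8 (L): throw ball3 h=1 -> lands@9:R; in-air after throw: [b3@9:R b1@10:L b2@11:R]
Beat 9 (R): throw ball3 h=4 -> lands@13:R; in-air after throw: [b1@10:L b2@11:R b3@13:R]

Answer: ball1:lands@10:L ball2:lands@11:R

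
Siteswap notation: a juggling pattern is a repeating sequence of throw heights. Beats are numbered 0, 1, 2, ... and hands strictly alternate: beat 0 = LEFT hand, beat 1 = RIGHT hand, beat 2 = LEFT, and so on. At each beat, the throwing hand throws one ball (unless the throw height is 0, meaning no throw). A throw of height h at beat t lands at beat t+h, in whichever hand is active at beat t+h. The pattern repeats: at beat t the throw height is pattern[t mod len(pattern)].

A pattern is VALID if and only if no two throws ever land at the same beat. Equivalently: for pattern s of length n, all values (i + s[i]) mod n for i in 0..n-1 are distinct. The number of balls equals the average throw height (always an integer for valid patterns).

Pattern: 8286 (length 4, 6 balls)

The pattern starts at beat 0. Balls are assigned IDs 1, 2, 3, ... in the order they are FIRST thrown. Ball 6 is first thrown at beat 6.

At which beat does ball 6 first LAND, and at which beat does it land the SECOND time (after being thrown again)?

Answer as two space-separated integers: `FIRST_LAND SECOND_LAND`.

Answer: 14 22

Derivation:
Beat 0 (L): throw ball1 h=8 -> lands@8:L; in-air after throw: [b1@8:L]
Beat 1 (R): throw ball2 h=2 -> lands@3:R; in-air after throw: [b2@3:R b1@8:L]
Beat 2 (L): throw ball3 h=8 -> lands@10:L; in-air after throw: [b2@3:R b1@8:L b3@10:L]
Beat 3 (R): throw ball2 h=6 -> lands@9:R; in-air after throw: [b1@8:L b2@9:R b3@10:L]
Beat 4 (L): throw ball4 h=8 -> lands@12:L; in-air after throw: [b1@8:L b2@9:R b3@10:L b4@12:L]
Beat 5 (R): throw ball5 h=2 -> lands@7:R; in-air after throw: [b5@7:R b1@8:L b2@9:R b3@10:L b4@12:L]
Beat 6 (L): throw ball6 h=8 -> lands@14:L; in-air after throw: [b5@7:R b1@8:L b2@9:R b3@10:L b4@12:L b6@14:L]
Beat 7 (R): throw ball5 h=6 -> lands@13:R; in-air after throw: [b1@8:L b2@9:R b3@10:L b4@12:L b5@13:R b6@14:L]
Beat 8 (L): throw ball1 h=8 -> lands@16:L; in-air after throw: [b2@9:R b3@10:L b4@12:L b5@13:R b6@14:L b1@16:L]
Beat 9 (R): throw ball2 h=2 -> lands@11:R; in-air after throw: [b3@10:L b2@11:R b4@12:L b5@13:R b6@14:L b1@16:L]
Beat 10 (L): throw ball3 h=8 -> lands@18:L; in-air after throw: [b2@11:R b4@12:L b5@13:R b6@14:L b1@16:L b3@18:L]
Beat 11 (R): throw ball2 h=6 -> lands@17:R; in-air after throw: [b4@12:L b5@13:R b6@14:L b1@16:L b2@17:R b3@18:L]
Beat 12 (L): throw ball4 h=8 -> lands@20:L; in-air after throw: [b5@13:R b6@14:L b1@16:L b2@17:R b3@18:L b4@20:L]
Beat 13 (R): throw ball5 h=2 -> lands@15:R; in-air after throw: [b6@14:L b5@15:R b1@16:L b2@17:R b3@18:L b4@20:L]
Beat 14 (L): throw ball6 h=8 -> lands@22:L; in-air after throw: [b5@15:R b1@16:L b2@17:R b3@18:L b4@20:L b6@22:L]
Ball 6: thrown@6 h=8 -> first land @14; rethrown@14 h=8 -> second land @22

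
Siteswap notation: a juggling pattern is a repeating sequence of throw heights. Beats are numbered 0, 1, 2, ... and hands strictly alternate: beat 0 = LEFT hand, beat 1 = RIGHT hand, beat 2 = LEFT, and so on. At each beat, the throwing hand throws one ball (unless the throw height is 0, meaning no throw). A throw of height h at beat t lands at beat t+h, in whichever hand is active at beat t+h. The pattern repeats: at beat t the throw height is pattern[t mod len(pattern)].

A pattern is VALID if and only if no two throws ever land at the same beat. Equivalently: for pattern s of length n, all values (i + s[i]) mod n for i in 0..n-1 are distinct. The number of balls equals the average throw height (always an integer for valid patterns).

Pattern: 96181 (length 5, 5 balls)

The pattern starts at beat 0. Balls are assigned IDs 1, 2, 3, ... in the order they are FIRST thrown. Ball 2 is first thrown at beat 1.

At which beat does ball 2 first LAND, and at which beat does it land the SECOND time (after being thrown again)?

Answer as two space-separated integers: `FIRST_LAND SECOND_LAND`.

Answer: 7 8

Derivation:
Beat 0 (L): throw ball1 h=9 -> lands@9:R; in-air after throw: [b1@9:R]
Beat 1 (R): throw ball2 h=6 -> lands@7:R; in-air after throw: [b2@7:R b1@9:R]
Beat 2 (L): throw ball3 h=1 -> lands@3:R; in-air after throw: [b3@3:R b2@7:R b1@9:R]
Beat 3 (R): throw ball3 h=8 -> lands@11:R; in-air after throw: [b2@7:R b1@9:R b3@11:R]
Beat 4 (L): throw ball4 h=1 -> lands@5:R; in-air after throw: [b4@5:R b2@7:R b1@9:R b3@11:R]
Beat 5 (R): throw ball4 h=9 -> lands@14:L; in-air after throw: [b2@7:R b1@9:R b3@11:R b4@14:L]
Beat 6 (L): throw ball5 h=6 -> lands@12:L; in-air after throw: [b2@7:R b1@9:R b3@11:R b5@12:L b4@14:L]
Beat 7 (R): throw ball2 h=1 -> lands@8:L; in-air after throw: [b2@8:L b1@9:R b3@11:R b5@12:L b4@14:L]
Beat 8 (L): throw ball2 h=8 -> lands@16:L; in-air after throw: [b1@9:R b3@11:R b5@12:L b4@14:L b2@16:L]
Ball 2: thrown@1 h=6 -> first land @7; rethrown@7 h=1 -> second land @8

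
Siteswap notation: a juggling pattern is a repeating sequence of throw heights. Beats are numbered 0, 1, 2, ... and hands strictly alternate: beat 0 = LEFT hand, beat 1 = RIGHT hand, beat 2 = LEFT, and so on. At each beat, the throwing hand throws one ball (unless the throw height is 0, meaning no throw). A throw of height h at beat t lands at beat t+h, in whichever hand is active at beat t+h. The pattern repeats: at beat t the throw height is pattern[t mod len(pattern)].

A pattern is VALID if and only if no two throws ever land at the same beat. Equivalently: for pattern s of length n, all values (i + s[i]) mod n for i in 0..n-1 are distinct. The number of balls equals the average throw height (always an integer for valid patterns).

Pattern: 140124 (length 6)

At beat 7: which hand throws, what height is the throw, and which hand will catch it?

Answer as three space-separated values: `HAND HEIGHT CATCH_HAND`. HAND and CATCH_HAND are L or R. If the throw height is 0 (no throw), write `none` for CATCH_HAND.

Beat 7: 7 mod 2 = 1, so hand = R
Throw height = pattern[7 mod 6] = pattern[1] = 4
Lands at beat 7+4=11, 11 mod 2 = 1, so catch hand = R

Answer: R 4 R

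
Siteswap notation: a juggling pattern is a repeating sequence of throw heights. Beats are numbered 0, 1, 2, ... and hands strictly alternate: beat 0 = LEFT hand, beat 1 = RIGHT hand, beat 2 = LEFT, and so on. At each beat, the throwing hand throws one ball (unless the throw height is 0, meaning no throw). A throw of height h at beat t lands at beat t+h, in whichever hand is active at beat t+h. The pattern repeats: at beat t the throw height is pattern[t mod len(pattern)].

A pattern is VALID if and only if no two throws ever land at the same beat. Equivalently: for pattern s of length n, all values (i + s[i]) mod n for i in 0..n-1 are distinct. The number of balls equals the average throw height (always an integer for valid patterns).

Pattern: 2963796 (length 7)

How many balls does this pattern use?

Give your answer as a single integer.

Answer: 6

Derivation:
Pattern = [2, 9, 6, 3, 7, 9, 6], length n = 7
  position 0: throw height = 2, running sum = 2
  position 1: throw height = 9, running sum = 11
  position 2: throw height = 6, running sum = 17
  position 3: throw height = 3, running sum = 20
  position 4: throw height = 7, running sum = 27
  position 5: throw height = 9, running sum = 36
  position 6: throw height = 6, running sum = 42
Total sum = 42; balls = sum / n = 42 / 7 = 6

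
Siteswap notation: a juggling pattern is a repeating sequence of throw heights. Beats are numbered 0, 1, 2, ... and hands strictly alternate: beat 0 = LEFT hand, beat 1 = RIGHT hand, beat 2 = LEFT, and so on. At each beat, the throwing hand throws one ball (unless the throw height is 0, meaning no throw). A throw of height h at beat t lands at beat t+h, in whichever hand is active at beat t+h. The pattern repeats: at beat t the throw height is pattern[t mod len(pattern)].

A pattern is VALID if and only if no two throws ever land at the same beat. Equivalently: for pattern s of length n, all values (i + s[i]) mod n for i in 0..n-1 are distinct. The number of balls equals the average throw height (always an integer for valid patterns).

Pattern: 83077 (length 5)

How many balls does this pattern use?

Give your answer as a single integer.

Pattern = [8, 3, 0, 7, 7], length n = 5
  position 0: throw height = 8, running sum = 8
  position 1: throw height = 3, running sum = 11
  position 2: throw height = 0, running sum = 11
  position 3: throw height = 7, running sum = 18
  position 4: throw height = 7, running sum = 25
Total sum = 25; balls = sum / n = 25 / 5 = 5

Answer: 5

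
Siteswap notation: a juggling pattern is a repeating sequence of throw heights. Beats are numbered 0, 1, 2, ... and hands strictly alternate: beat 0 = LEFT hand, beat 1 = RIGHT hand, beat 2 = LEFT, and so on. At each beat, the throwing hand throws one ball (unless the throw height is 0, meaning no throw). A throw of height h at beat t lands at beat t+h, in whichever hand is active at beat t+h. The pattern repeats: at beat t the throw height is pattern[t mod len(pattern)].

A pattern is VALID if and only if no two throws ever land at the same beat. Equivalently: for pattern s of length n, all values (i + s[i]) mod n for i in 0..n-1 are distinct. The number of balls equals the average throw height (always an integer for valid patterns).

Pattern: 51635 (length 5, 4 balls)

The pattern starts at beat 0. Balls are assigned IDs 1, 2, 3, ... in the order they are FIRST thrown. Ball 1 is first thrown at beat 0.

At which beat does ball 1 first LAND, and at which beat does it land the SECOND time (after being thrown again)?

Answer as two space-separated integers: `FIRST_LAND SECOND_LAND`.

Answer: 5 10

Derivation:
Beat 0 (L): throw ball1 h=5 -> lands@5:R; in-air after throw: [b1@5:R]
Beat 1 (R): throw ball2 h=1 -> lands@2:L; in-air after throw: [b2@2:L b1@5:R]
Beat 2 (L): throw ball2 h=6 -> lands@8:L; in-air after throw: [b1@5:R b2@8:L]
Beat 3 (R): throw ball3 h=3 -> lands@6:L; in-air after throw: [b1@5:R b3@6:L b2@8:L]
Beat 4 (L): throw ball4 h=5 -> lands@9:R; in-air after throw: [b1@5:R b3@6:L b2@8:L b4@9:R]
Beat 5 (R): throw ball1 h=5 -> lands@10:L; in-air after throw: [b3@6:L b2@8:L b4@9:R b1@10:L]
Beat 6 (L): throw ball3 h=1 -> lands@7:R; in-air after throw: [b3@7:R b2@8:L b4@9:R b1@10:L]
Beat 7 (R): throw ball3 h=6 -> lands@13:R; in-air after throw: [b2@8:L b4@9:R b1@10:L b3@13:R]
Beat 8 (L): throw ball2 h=3 -> lands@11:R; in-air after throw: [b4@9:R b1@10:L b2@11:R b3@13:R]
Beat 9 (R): throw ball4 h=5 -> lands@14:L; in-air after throw: [b1@10:L b2@11:R b3@13:R b4@14:L]
Beat 10 (L): throw ball1 h=5 -> lands@15:R; in-air after throw: [b2@11:R b3@13:R b4@14:L b1@15:R]
Ball 1: thrown@0 h=5 -> first land @5; rethrown@5 h=5 -> second land @10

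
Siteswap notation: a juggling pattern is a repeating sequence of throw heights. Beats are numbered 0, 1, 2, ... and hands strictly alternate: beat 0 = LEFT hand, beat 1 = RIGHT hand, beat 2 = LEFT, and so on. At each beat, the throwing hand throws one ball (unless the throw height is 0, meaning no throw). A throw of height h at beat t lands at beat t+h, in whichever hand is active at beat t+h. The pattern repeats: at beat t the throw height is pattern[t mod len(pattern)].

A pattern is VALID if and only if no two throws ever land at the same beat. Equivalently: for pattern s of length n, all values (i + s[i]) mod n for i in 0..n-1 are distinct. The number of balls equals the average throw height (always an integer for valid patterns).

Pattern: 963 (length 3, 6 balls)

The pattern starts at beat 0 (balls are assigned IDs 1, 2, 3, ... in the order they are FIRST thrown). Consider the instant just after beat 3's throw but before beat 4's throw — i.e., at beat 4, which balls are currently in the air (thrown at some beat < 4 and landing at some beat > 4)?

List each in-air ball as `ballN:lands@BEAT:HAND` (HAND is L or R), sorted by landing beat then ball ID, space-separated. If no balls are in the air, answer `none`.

Beat 0 (L): throw ball1 h=9 -> lands@9:R; in-air after throw: [b1@9:R]
Beat 1 (R): throw ball2 h=6 -> lands@7:R; in-air after throw: [b2@7:R b1@9:R]
Beat 2 (L): throw ball3 h=3 -> lands@5:R; in-air after throw: [b3@5:R b2@7:R b1@9:R]
Beat 3 (R): throw ball4 h=9 -> lands@12:L; in-air after throw: [b3@5:R b2@7:R b1@9:R b4@12:L]
Beat 4 (L): throw ball5 h=6 -> lands@10:L; in-air after throw: [b3@5:R b2@7:R b1@9:R b5@10:L b4@12:L]

Answer: ball3:lands@5:R ball2:lands@7:R ball1:lands@9:R ball4:lands@12:L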